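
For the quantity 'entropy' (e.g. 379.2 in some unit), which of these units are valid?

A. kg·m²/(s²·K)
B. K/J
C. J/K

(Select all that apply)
A, C

entropy has SI base units: kg * m^2 / (s^2 * K)

Checking each option against kg * m^2 / (s^2 * K):
  A. kg·m²/(s²·K): ✓ matches
  B. K/J: ✗ does not match
  C. J/K: ✓ matches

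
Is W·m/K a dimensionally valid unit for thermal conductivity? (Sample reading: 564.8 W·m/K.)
No

thermal conductivity has SI base units: kg * m / (s^3 * K)
W·m/K does NOT reduce to kg * m / (s^3 * K); a valid unit for thermal conductivity would be e.g. W/(m·K).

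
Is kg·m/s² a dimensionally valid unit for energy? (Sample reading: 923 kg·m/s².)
No

energy has SI base units: kg * m^2 / s^2
kg·m/s² does NOT reduce to kg * m^2 / s^2; a valid unit for energy would be e.g. J.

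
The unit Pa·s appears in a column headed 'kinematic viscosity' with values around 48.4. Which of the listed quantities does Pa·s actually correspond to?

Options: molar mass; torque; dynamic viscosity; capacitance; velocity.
dynamic viscosity

kinematic viscosity should have units dimensionally equivalent to m^2 / s (e.g. m²/s).
The given unit 'Pa·s' reduces to kg / (m * s). Of the listed options, that is the dimensionality of dynamic viscosity.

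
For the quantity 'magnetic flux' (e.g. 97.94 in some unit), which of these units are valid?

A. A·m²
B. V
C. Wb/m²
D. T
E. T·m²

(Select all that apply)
E

magnetic flux has SI base units: kg * m^2 / (A * s^2)

Checking each option against kg * m^2 / (A * s^2):
  A. A·m²: ✗ does not match
  B. V: ✗ does not match
  C. Wb/m²: ✗ does not match
  D. T: ✗ does not match
  E. T·m²: ✓ matches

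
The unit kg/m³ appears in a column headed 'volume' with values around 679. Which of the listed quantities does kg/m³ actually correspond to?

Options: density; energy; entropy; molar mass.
density

volume should have units dimensionally equivalent to m^3 (e.g. m³).
The given unit 'kg/m³' reduces to kg / m^3. Of the listed options, that is the dimensionality of density.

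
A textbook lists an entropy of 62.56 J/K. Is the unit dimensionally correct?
Yes

entropy has SI base units: kg * m^2 / (s^2 * K)
J/K reduces to the same SI base units, so it is a valid unit for entropy.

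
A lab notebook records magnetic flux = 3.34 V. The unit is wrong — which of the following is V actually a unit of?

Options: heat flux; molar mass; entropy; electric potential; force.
electric potential

magnetic flux should have units dimensionally equivalent to kg * m^2 / (A * s^2) (e.g. Wb).
The given unit 'V' reduces to kg * m^2 / (A * s^3). Of the listed options, that is the dimensionality of electric potential.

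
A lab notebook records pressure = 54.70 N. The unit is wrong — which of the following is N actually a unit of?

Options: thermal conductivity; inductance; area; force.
force

pressure should have units dimensionally equivalent to kg / (m * s^2) (e.g. Pa).
The given unit 'N' reduces to kg * m / s^2. Of the listed options, that is the dimensionality of force.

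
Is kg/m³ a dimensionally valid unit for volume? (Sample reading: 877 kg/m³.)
No

volume has SI base units: m^3
kg/m³ does NOT reduce to m^3; a valid unit for volume would be e.g. m³.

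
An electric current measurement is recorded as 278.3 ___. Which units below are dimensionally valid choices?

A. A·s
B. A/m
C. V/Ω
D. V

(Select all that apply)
C

electric current has SI base units: A

Checking each option against A:
  A. A·s: ✗ does not match
  B. A/m: ✗ does not match
  C. V/Ω: ✓ matches
  D. V: ✗ does not match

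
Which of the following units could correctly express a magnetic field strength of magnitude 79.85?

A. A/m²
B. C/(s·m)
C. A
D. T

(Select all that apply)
B

magnetic field strength has SI base units: A / m

Checking each option against A / m:
  A. A/m²: ✗ does not match
  B. C/(s·m): ✓ matches
  C. A: ✗ does not match
  D. T: ✗ does not match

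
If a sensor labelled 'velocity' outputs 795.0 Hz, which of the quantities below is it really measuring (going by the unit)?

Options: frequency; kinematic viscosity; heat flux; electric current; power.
frequency

velocity should have units dimensionally equivalent to m / s (e.g. m/s).
The given unit 'Hz' reduces to 1 / s. Of the listed options, that is the dimensionality of frequency.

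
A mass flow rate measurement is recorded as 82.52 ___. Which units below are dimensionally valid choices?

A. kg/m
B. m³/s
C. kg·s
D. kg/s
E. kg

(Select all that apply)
D

mass flow rate has SI base units: kg / s

Checking each option against kg / s:
  A. kg/m: ✗ does not match
  B. m³/s: ✗ does not match
  C. kg·s: ✗ does not match
  D. kg/s: ✓ matches
  E. kg: ✗ does not match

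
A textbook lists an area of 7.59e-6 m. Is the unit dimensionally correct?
No

area has SI base units: m^2
m does NOT reduce to m^2; a valid unit for area would be e.g. m².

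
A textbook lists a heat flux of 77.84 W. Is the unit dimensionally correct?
No

heat flux has SI base units: kg / s^3
W does NOT reduce to kg / s^3; a valid unit for heat flux would be e.g. W/m².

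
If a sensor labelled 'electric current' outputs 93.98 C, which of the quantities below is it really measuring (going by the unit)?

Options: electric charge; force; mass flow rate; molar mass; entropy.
electric charge

electric current should have units dimensionally equivalent to A (e.g. A).
The given unit 'C' reduces to A * s. Of the listed options, that is the dimensionality of electric charge.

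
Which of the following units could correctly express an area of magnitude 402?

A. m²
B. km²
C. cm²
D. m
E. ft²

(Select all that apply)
A, B, C, E

area has SI base units: m^2

Checking each option against m^2:
  A. m²: ✓ matches
  B. km²: ✓ matches
  C. cm²: ✓ matches
  D. m: ✗ does not match
  E. ft²: ✓ matches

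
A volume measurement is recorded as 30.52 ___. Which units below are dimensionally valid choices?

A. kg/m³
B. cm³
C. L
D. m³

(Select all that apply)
B, C, D

volume has SI base units: m^3

Checking each option against m^3:
  A. kg/m³: ✗ does not match
  B. cm³: ✓ matches
  C. L: ✓ matches
  D. m³: ✓ matches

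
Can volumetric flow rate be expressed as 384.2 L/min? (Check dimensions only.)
Yes

volumetric flow rate has SI base units: m^3 / s
L/min reduces to the same SI base units, so it is a valid unit for volumetric flow rate.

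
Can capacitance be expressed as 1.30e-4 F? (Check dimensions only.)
Yes

capacitance has SI base units: A^2 * s^4 / (kg * m^2)
F reduces to the same SI base units, so it is a valid unit for capacitance.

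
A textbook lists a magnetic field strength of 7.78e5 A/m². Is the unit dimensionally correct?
No

magnetic field strength has SI base units: A / m
A/m² does NOT reduce to A / m; a valid unit for magnetic field strength would be e.g. A/m.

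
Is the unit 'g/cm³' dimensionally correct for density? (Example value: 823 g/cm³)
Yes

density has SI base units: kg / m^3
g/cm³ reduces to the same SI base units, so it is a valid unit for density.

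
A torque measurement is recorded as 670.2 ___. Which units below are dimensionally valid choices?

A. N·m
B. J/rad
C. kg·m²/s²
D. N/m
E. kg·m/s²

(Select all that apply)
A, B, C

torque has SI base units: kg * m^2 / s^2

Checking each option against kg * m^2 / s^2:
  A. N·m: ✓ matches
  B. J/rad: ✓ matches
  C. kg·m²/s²: ✓ matches
  D. N/m: ✗ does not match
  E. kg·m/s²: ✗ does not match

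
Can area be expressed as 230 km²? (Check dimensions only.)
Yes

area has SI base units: m^2
km² reduces to the same SI base units, so it is a valid unit for area.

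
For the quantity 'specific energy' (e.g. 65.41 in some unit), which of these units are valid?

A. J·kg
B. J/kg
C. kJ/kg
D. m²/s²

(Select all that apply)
B, C, D

specific energy has SI base units: m^2 / s^2

Checking each option against m^2 / s^2:
  A. J·kg: ✗ does not match
  B. J/kg: ✓ matches
  C. kJ/kg: ✓ matches
  D. m²/s²: ✓ matches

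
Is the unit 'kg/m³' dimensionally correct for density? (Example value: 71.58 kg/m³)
Yes

density has SI base units: kg / m^3
kg/m³ reduces to the same SI base units, so it is a valid unit for density.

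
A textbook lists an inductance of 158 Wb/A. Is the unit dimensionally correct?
Yes

inductance has SI base units: kg * m^2 / (A^2 * s^2)
Wb/A reduces to the same SI base units, so it is a valid unit for inductance.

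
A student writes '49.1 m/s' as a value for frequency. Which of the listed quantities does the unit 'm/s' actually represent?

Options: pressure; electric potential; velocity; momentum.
velocity

frequency should have units dimensionally equivalent to 1 / s (e.g. Hz).
The given unit 'm/s' reduces to m / s. Of the listed options, that is the dimensionality of velocity.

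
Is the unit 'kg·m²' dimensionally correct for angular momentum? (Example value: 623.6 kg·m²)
No

angular momentum has SI base units: kg * m^2 / s
kg·m² does NOT reduce to kg * m^2 / s; a valid unit for angular momentum would be e.g. kg·m²/s.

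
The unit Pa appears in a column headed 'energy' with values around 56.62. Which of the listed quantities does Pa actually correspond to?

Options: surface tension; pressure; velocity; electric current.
pressure

energy should have units dimensionally equivalent to kg * m^2 / s^2 (e.g. J).
The given unit 'Pa' reduces to kg / (m * s^2). Of the listed options, that is the dimensionality of pressure.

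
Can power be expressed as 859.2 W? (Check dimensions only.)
Yes

power has SI base units: kg * m^2 / s^3
W reduces to the same SI base units, so it is a valid unit for power.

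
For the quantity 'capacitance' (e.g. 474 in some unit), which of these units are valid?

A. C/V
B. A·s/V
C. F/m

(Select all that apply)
A, B

capacitance has SI base units: A^2 * s^4 / (kg * m^2)

Checking each option against A^2 * s^4 / (kg * m^2):
  A. C/V: ✓ matches
  B. A·s/V: ✓ matches
  C. F/m: ✗ does not match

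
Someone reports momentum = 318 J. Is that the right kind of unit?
No

momentum has SI base units: kg * m / s
J does NOT reduce to kg * m / s; a valid unit for momentum would be e.g. kg·m/s.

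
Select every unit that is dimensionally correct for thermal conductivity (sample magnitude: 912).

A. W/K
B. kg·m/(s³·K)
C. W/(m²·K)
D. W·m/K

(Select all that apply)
B

thermal conductivity has SI base units: kg * m / (s^3 * K)

Checking each option against kg * m / (s^3 * K):
  A. W/K: ✗ does not match
  B. kg·m/(s³·K): ✓ matches
  C. W/(m²·K): ✗ does not match
  D. W·m/K: ✗ does not match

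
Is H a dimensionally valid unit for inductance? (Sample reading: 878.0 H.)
Yes

inductance has SI base units: kg * m^2 / (A^2 * s^2)
H reduces to the same SI base units, so it is a valid unit for inductance.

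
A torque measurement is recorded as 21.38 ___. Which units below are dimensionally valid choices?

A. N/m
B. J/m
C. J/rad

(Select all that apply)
C

torque has SI base units: kg * m^2 / s^2

Checking each option against kg * m^2 / s^2:
  A. N/m: ✗ does not match
  B. J/m: ✗ does not match
  C. J/rad: ✓ matches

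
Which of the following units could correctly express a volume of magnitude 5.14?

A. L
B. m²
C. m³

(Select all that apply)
A, C

volume has SI base units: m^3

Checking each option against m^3:
  A. L: ✓ matches
  B. m²: ✗ does not match
  C. m³: ✓ matches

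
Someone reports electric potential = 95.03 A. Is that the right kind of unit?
No

electric potential has SI base units: kg * m^2 / (A * s^3)
A does NOT reduce to kg * m^2 / (A * s^3); a valid unit for electric potential would be e.g. V.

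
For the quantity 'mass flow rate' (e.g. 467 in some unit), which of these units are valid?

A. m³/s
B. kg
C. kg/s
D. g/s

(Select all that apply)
C, D

mass flow rate has SI base units: kg / s

Checking each option against kg / s:
  A. m³/s: ✗ does not match
  B. kg: ✗ does not match
  C. kg/s: ✓ matches
  D. g/s: ✓ matches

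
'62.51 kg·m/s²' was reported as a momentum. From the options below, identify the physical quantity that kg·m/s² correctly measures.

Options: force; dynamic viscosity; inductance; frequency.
force

momentum should have units dimensionally equivalent to kg * m / s (e.g. kg·m/s).
The given unit 'kg·m/s²' reduces to kg * m / s^2. Of the listed options, that is the dimensionality of force.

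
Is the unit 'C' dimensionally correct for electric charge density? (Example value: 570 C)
No

electric charge density has SI base units: A * s / m^3
C does NOT reduce to A * s / m^3; a valid unit for electric charge density would be e.g. C/m³.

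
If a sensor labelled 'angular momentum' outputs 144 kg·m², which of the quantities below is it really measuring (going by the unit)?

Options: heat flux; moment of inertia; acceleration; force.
moment of inertia

angular momentum should have units dimensionally equivalent to kg * m^2 / s (e.g. kg·m²/s).
The given unit 'kg·m²' reduces to kg * m^2. Of the listed options, that is the dimensionality of moment of inertia.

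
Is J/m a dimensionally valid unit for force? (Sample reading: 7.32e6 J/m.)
Yes

force has SI base units: kg * m / s^2
J/m reduces to the same SI base units, so it is a valid unit for force.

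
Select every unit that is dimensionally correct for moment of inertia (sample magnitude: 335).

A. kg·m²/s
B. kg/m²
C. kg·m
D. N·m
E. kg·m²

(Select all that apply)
E

moment of inertia has SI base units: kg * m^2

Checking each option against kg * m^2:
  A. kg·m²/s: ✗ does not match
  B. kg/m²: ✗ does not match
  C. kg·m: ✗ does not match
  D. N·m: ✗ does not match
  E. kg·m²: ✓ matches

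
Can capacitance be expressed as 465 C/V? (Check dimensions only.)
Yes

capacitance has SI base units: A^2 * s^4 / (kg * m^2)
C/V reduces to the same SI base units, so it is a valid unit for capacitance.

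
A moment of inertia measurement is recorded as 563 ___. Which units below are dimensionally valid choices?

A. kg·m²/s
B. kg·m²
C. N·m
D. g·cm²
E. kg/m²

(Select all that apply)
B, D

moment of inertia has SI base units: kg * m^2

Checking each option against kg * m^2:
  A. kg·m²/s: ✗ does not match
  B. kg·m²: ✓ matches
  C. N·m: ✗ does not match
  D. g·cm²: ✓ matches
  E. kg/m²: ✗ does not match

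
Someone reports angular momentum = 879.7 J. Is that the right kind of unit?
No

angular momentum has SI base units: kg * m^2 / s
J does NOT reduce to kg * m^2 / s; a valid unit for angular momentum would be e.g. kg·m²/s.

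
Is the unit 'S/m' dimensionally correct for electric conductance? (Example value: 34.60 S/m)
No

electric conductance has SI base units: A^2 * s^3 / (kg * m^2)
S/m does NOT reduce to A^2 * s^3 / (kg * m^2); a valid unit for electric conductance would be e.g. S.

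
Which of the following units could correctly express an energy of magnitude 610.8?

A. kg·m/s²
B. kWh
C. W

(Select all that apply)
B

energy has SI base units: kg * m^2 / s^2

Checking each option against kg * m^2 / s^2:
  A. kg·m/s²: ✗ does not match
  B. kWh: ✓ matches
  C. W: ✗ does not match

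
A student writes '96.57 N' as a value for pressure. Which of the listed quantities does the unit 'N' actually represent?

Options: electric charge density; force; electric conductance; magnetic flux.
force

pressure should have units dimensionally equivalent to kg / (m * s^2) (e.g. Pa).
The given unit 'N' reduces to kg * m / s^2. Of the listed options, that is the dimensionality of force.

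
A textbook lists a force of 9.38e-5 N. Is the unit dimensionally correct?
Yes

force has SI base units: kg * m / s^2
N reduces to the same SI base units, so it is a valid unit for force.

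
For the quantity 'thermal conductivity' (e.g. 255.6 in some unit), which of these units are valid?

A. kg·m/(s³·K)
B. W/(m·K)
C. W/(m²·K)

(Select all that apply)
A, B

thermal conductivity has SI base units: kg * m / (s^3 * K)

Checking each option against kg * m / (s^3 * K):
  A. kg·m/(s³·K): ✓ matches
  B. W/(m·K): ✓ matches
  C. W/(m²·K): ✗ does not match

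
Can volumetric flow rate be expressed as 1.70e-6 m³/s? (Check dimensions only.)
Yes

volumetric flow rate has SI base units: m^3 / s
m³/s reduces to the same SI base units, so it is a valid unit for volumetric flow rate.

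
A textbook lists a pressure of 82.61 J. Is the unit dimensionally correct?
No

pressure has SI base units: kg / (m * s^2)
J does NOT reduce to kg / (m * s^2); a valid unit for pressure would be e.g. Pa.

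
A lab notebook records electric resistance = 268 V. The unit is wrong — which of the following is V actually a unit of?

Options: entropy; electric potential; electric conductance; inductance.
electric potential

electric resistance should have units dimensionally equivalent to kg * m^2 / (A^2 * s^3) (e.g. Ω).
The given unit 'V' reduces to kg * m^2 / (A * s^3). Of the listed options, that is the dimensionality of electric potential.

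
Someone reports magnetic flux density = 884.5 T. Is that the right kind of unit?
Yes

magnetic flux density has SI base units: kg / (A * s^2)
T reduces to the same SI base units, so it is a valid unit for magnetic flux density.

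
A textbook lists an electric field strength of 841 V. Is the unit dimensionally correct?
No

electric field strength has SI base units: kg * m / (A * s^3)
V does NOT reduce to kg * m / (A * s^3); a valid unit for electric field strength would be e.g. V/m.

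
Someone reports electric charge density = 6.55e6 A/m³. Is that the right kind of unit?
No

electric charge density has SI base units: A * s / m^3
A/m³ does NOT reduce to A * s / m^3; a valid unit for electric charge density would be e.g. C/m³.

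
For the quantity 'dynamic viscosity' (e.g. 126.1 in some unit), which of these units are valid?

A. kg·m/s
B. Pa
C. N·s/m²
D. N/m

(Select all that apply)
C

dynamic viscosity has SI base units: kg / (m * s)

Checking each option against kg / (m * s):
  A. kg·m/s: ✗ does not match
  B. Pa: ✗ does not match
  C. N·s/m²: ✓ matches
  D. N/m: ✗ does not match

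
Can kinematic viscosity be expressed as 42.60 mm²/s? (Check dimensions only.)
Yes

kinematic viscosity has SI base units: m^2 / s
mm²/s reduces to the same SI base units, so it is a valid unit for kinematic viscosity.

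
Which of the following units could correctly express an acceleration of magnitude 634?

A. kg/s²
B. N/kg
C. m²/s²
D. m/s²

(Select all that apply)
B, D

acceleration has SI base units: m / s^2

Checking each option against m / s^2:
  A. kg/s²: ✗ does not match
  B. N/kg: ✓ matches
  C. m²/s²: ✗ does not match
  D. m/s²: ✓ matches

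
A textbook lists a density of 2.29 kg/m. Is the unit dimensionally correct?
No

density has SI base units: kg / m^3
kg/m does NOT reduce to kg / m^3; a valid unit for density would be e.g. kg/m³.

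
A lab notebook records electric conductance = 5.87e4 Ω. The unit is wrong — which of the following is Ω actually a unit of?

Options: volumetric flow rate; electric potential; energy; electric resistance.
electric resistance

electric conductance should have units dimensionally equivalent to A^2 * s^3 / (kg * m^2) (e.g. S).
The given unit 'Ω' reduces to kg * m^2 / (A^2 * s^3). Of the listed options, that is the dimensionality of electric resistance.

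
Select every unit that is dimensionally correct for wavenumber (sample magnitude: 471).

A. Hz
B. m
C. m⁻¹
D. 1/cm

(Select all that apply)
C, D

wavenumber has SI base units: 1 / m

Checking each option against 1 / m:
  A. Hz: ✗ does not match
  B. m: ✗ does not match
  C. m⁻¹: ✓ matches
  D. 1/cm: ✓ matches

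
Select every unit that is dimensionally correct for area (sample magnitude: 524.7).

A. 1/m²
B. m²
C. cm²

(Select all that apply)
B, C

area has SI base units: m^2

Checking each option against m^2:
  A. 1/m²: ✗ does not match
  B. m²: ✓ matches
  C. cm²: ✓ matches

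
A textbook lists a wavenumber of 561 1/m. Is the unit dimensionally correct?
Yes

wavenumber has SI base units: 1 / m
1/m reduces to the same SI base units, so it is a valid unit for wavenumber.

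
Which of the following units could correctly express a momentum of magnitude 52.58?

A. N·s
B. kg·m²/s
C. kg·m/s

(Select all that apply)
A, C

momentum has SI base units: kg * m / s

Checking each option against kg * m / s:
  A. N·s: ✓ matches
  B. kg·m²/s: ✗ does not match
  C. kg·m/s: ✓ matches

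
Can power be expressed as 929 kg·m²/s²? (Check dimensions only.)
No

power has SI base units: kg * m^2 / s^3
kg·m²/s² does NOT reduce to kg * m^2 / s^3; a valid unit for power would be e.g. W.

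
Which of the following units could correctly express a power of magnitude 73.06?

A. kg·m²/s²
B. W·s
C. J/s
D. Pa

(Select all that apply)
C

power has SI base units: kg * m^2 / s^3

Checking each option against kg * m^2 / s^3:
  A. kg·m²/s²: ✗ does not match
  B. W·s: ✗ does not match
  C. J/s: ✓ matches
  D. Pa: ✗ does not match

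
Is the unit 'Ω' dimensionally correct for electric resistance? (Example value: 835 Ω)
Yes

electric resistance has SI base units: kg * m^2 / (A^2 * s^3)
Ω reduces to the same SI base units, so it is a valid unit for electric resistance.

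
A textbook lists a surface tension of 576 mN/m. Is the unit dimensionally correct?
Yes

surface tension has SI base units: kg / s^2
mN/m reduces to the same SI base units, so it is a valid unit for surface tension.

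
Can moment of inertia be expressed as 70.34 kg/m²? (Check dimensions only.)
No

moment of inertia has SI base units: kg * m^2
kg/m² does NOT reduce to kg * m^2; a valid unit for moment of inertia would be e.g. kg·m².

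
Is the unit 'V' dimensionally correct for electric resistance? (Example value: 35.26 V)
No

electric resistance has SI base units: kg * m^2 / (A^2 * s^3)
V does NOT reduce to kg * m^2 / (A^2 * s^3); a valid unit for electric resistance would be e.g. Ω.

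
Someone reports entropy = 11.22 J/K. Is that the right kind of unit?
Yes

entropy has SI base units: kg * m^2 / (s^2 * K)
J/K reduces to the same SI base units, so it is a valid unit for entropy.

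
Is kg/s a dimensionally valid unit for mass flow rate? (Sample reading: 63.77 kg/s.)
Yes

mass flow rate has SI base units: kg / s
kg/s reduces to the same SI base units, so it is a valid unit for mass flow rate.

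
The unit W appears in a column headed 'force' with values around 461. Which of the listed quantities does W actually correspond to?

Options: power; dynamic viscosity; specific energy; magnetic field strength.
power

force should have units dimensionally equivalent to kg * m / s^2 (e.g. N).
The given unit 'W' reduces to kg * m^2 / s^3. Of the listed options, that is the dimensionality of power.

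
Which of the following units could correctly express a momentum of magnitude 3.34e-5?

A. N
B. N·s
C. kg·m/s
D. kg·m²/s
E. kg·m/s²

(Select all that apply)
B, C

momentum has SI base units: kg * m / s

Checking each option against kg * m / s:
  A. N: ✗ does not match
  B. N·s: ✓ matches
  C. kg·m/s: ✓ matches
  D. kg·m²/s: ✗ does not match
  E. kg·m/s²: ✗ does not match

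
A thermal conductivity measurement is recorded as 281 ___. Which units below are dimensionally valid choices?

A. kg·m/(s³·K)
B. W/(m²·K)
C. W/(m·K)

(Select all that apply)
A, C

thermal conductivity has SI base units: kg * m / (s^3 * K)

Checking each option against kg * m / (s^3 * K):
  A. kg·m/(s³·K): ✓ matches
  B. W/(m²·K): ✗ does not match
  C. W/(m·K): ✓ matches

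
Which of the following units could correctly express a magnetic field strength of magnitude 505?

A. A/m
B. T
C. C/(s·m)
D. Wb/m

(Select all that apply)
A, C

magnetic field strength has SI base units: A / m

Checking each option against A / m:
  A. A/m: ✓ matches
  B. T: ✗ does not match
  C. C/(s·m): ✓ matches
  D. Wb/m: ✗ does not match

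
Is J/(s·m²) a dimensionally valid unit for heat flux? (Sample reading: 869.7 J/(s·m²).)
Yes

heat flux has SI base units: kg / s^3
J/(s·m²) reduces to the same SI base units, so it is a valid unit for heat flux.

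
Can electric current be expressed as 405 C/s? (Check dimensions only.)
Yes

electric current has SI base units: A
C/s reduces to the same SI base units, so it is a valid unit for electric current.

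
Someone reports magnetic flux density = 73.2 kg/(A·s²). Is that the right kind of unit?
Yes

magnetic flux density has SI base units: kg / (A * s^2)
kg/(A·s²) reduces to the same SI base units, so it is a valid unit for magnetic flux density.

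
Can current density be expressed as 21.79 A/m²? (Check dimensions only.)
Yes

current density has SI base units: A / m^2
A/m² reduces to the same SI base units, so it is a valid unit for current density.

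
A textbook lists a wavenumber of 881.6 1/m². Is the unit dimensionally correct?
No

wavenumber has SI base units: 1 / m
1/m² does NOT reduce to 1 / m; a valid unit for wavenumber would be e.g. 1/m.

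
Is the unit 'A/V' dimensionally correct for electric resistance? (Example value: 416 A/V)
No

electric resistance has SI base units: kg * m^2 / (A^2 * s^3)
A/V does NOT reduce to kg * m^2 / (A^2 * s^3); a valid unit for electric resistance would be e.g. Ω.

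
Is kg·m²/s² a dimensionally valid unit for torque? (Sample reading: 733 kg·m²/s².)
Yes

torque has SI base units: kg * m^2 / s^2
kg·m²/s² reduces to the same SI base units, so it is a valid unit for torque.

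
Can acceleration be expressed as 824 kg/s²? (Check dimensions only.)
No

acceleration has SI base units: m / s^2
kg/s² does NOT reduce to m / s^2; a valid unit for acceleration would be e.g. m/s².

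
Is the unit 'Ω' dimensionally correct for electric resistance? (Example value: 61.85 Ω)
Yes

electric resistance has SI base units: kg * m^2 / (A^2 * s^3)
Ω reduces to the same SI base units, so it is a valid unit for electric resistance.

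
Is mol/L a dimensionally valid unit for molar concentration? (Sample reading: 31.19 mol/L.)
Yes

molar concentration has SI base units: mol / m^3
mol/L reduces to the same SI base units, so it is a valid unit for molar concentration.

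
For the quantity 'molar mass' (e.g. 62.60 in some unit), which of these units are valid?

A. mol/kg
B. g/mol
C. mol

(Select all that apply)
B

molar mass has SI base units: kg / mol

Checking each option against kg / mol:
  A. mol/kg: ✗ does not match
  B. g/mol: ✓ matches
  C. mol: ✗ does not match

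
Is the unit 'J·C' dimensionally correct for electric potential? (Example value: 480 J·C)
No

electric potential has SI base units: kg * m^2 / (A * s^3)
J·C does NOT reduce to kg * m^2 / (A * s^3); a valid unit for electric potential would be e.g. V.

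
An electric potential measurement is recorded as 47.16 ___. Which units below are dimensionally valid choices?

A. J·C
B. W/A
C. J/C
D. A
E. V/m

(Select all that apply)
B, C

electric potential has SI base units: kg * m^2 / (A * s^3)

Checking each option against kg * m^2 / (A * s^3):
  A. J·C: ✗ does not match
  B. W/A: ✓ matches
  C. J/C: ✓ matches
  D. A: ✗ does not match
  E. V/m: ✗ does not match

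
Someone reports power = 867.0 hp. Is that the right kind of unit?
Yes

power has SI base units: kg * m^2 / s^3
hp reduces to the same SI base units, so it is a valid unit for power.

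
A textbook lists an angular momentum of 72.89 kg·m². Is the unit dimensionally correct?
No

angular momentum has SI base units: kg * m^2 / s
kg·m² does NOT reduce to kg * m^2 / s; a valid unit for angular momentum would be e.g. kg·m²/s.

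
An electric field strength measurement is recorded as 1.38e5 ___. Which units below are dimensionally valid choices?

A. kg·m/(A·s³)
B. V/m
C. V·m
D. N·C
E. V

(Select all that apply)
A, B

electric field strength has SI base units: kg * m / (A * s^3)

Checking each option against kg * m / (A * s^3):
  A. kg·m/(A·s³): ✓ matches
  B. V/m: ✓ matches
  C. V·m: ✗ does not match
  D. N·C: ✗ does not match
  E. V: ✗ does not match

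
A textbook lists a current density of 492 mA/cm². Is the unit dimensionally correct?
Yes

current density has SI base units: A / m^2
mA/cm² reduces to the same SI base units, so it is a valid unit for current density.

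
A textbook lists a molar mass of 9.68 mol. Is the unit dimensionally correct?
No

molar mass has SI base units: kg / mol
mol does NOT reduce to kg / mol; a valid unit for molar mass would be e.g. kg/mol.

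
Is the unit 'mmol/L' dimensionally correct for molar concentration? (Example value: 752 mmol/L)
Yes

molar concentration has SI base units: mol / m^3
mmol/L reduces to the same SI base units, so it is a valid unit for molar concentration.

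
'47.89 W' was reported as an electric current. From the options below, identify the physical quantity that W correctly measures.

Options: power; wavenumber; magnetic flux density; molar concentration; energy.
power

electric current should have units dimensionally equivalent to A (e.g. A).
The given unit 'W' reduces to kg * m^2 / s^3. Of the listed options, that is the dimensionality of power.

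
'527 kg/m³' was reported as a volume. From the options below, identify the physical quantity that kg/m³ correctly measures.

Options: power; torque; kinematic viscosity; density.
density

volume should have units dimensionally equivalent to m^3 (e.g. m³).
The given unit 'kg/m³' reduces to kg / m^3. Of the listed options, that is the dimensionality of density.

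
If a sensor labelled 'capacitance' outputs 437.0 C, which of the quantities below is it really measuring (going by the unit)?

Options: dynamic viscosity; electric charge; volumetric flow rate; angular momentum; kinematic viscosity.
electric charge

capacitance should have units dimensionally equivalent to A^2 * s^4 / (kg * m^2) (e.g. F).
The given unit 'C' reduces to A * s. Of the listed options, that is the dimensionality of electric charge.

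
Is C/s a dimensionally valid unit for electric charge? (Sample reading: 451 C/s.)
No

electric charge has SI base units: A * s
C/s does NOT reduce to A * s; a valid unit for electric charge would be e.g. C.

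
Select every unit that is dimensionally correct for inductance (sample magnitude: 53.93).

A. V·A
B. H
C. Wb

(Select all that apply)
B

inductance has SI base units: kg * m^2 / (A^2 * s^2)

Checking each option against kg * m^2 / (A^2 * s^2):
  A. V·A: ✗ does not match
  B. H: ✓ matches
  C. Wb: ✗ does not match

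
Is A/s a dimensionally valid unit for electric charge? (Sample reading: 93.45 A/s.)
No

electric charge has SI base units: A * s
A/s does NOT reduce to A * s; a valid unit for electric charge would be e.g. C.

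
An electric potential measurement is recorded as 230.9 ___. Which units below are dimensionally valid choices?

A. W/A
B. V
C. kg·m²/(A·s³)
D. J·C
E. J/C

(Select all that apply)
A, B, C, E

electric potential has SI base units: kg * m^2 / (A * s^3)

Checking each option against kg * m^2 / (A * s^3):
  A. W/A: ✓ matches
  B. V: ✓ matches
  C. kg·m²/(A·s³): ✓ matches
  D. J·C: ✗ does not match
  E. J/C: ✓ matches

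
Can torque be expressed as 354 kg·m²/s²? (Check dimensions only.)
Yes

torque has SI base units: kg * m^2 / s^2
kg·m²/s² reduces to the same SI base units, so it is a valid unit for torque.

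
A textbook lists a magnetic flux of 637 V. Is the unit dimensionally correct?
No

magnetic flux has SI base units: kg * m^2 / (A * s^2)
V does NOT reduce to kg * m^2 / (A * s^2); a valid unit for magnetic flux would be e.g. Wb.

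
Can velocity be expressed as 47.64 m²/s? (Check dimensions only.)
No

velocity has SI base units: m / s
m²/s does NOT reduce to m / s; a valid unit for velocity would be e.g. m/s.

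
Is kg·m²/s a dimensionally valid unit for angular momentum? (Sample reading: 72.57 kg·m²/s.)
Yes

angular momentum has SI base units: kg * m^2 / s
kg·m²/s reduces to the same SI base units, so it is a valid unit for angular momentum.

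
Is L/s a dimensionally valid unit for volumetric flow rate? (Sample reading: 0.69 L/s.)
Yes

volumetric flow rate has SI base units: m^3 / s
L/s reduces to the same SI base units, so it is a valid unit for volumetric flow rate.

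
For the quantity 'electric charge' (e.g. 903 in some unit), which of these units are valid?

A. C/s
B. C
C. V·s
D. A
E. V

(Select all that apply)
B

electric charge has SI base units: A * s

Checking each option against A * s:
  A. C/s: ✗ does not match
  B. C: ✓ matches
  C. V·s: ✗ does not match
  D. A: ✗ does not match
  E. V: ✗ does not match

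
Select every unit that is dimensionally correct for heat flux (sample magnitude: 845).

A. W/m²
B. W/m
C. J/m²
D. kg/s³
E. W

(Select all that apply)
A, D

heat flux has SI base units: kg / s^3

Checking each option against kg / s^3:
  A. W/m²: ✓ matches
  B. W/m: ✗ does not match
  C. J/m²: ✗ does not match
  D. kg/s³: ✓ matches
  E. W: ✗ does not match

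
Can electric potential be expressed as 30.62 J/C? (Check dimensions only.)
Yes

electric potential has SI base units: kg * m^2 / (A * s^3)
J/C reduces to the same SI base units, so it is a valid unit for electric potential.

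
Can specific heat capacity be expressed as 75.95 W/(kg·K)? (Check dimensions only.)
No

specific heat capacity has SI base units: m^2 / (s^2 * K)
W/(kg·K) does NOT reduce to m^2 / (s^2 * K); a valid unit for specific heat capacity would be e.g. J/(kg·K).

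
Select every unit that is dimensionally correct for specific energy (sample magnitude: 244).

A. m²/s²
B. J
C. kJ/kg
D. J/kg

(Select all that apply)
A, C, D

specific energy has SI base units: m^2 / s^2

Checking each option against m^2 / s^2:
  A. m²/s²: ✓ matches
  B. J: ✗ does not match
  C. kJ/kg: ✓ matches
  D. J/kg: ✓ matches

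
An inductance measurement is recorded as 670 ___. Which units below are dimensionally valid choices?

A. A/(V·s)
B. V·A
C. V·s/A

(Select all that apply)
C

inductance has SI base units: kg * m^2 / (A^2 * s^2)

Checking each option against kg * m^2 / (A^2 * s^2):
  A. A/(V·s): ✗ does not match
  B. V·A: ✗ does not match
  C. V·s/A: ✓ matches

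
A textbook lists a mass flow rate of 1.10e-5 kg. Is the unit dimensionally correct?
No

mass flow rate has SI base units: kg / s
kg does NOT reduce to kg / s; a valid unit for mass flow rate would be e.g. kg/s.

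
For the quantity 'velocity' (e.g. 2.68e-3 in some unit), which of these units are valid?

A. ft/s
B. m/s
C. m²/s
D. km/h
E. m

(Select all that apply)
A, B, D

velocity has SI base units: m / s

Checking each option against m / s:
  A. ft/s: ✓ matches
  B. m/s: ✓ matches
  C. m²/s: ✗ does not match
  D. km/h: ✓ matches
  E. m: ✗ does not match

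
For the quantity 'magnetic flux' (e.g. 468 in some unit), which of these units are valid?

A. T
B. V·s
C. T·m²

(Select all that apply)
B, C

magnetic flux has SI base units: kg * m^2 / (A * s^2)

Checking each option against kg * m^2 / (A * s^2):
  A. T: ✗ does not match
  B. V·s: ✓ matches
  C. T·m²: ✓ matches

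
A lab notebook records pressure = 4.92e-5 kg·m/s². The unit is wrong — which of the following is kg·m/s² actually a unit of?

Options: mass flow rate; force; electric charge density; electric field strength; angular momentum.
force

pressure should have units dimensionally equivalent to kg / (m * s^2) (e.g. Pa).
The given unit 'kg·m/s²' reduces to kg * m / s^2. Of the listed options, that is the dimensionality of force.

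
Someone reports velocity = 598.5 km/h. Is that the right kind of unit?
Yes

velocity has SI base units: m / s
km/h reduces to the same SI base units, so it is a valid unit for velocity.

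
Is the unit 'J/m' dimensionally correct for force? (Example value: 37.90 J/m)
Yes

force has SI base units: kg * m / s^2
J/m reduces to the same SI base units, so it is a valid unit for force.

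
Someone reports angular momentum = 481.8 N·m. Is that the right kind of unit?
No

angular momentum has SI base units: kg * m^2 / s
N·m does NOT reduce to kg * m^2 / s; a valid unit for angular momentum would be e.g. kg·m²/s.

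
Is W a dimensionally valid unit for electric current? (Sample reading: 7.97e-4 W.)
No

electric current has SI base units: A
W does NOT reduce to A; a valid unit for electric current would be e.g. A.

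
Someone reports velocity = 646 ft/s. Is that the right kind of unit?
Yes

velocity has SI base units: m / s
ft/s reduces to the same SI base units, so it is a valid unit for velocity.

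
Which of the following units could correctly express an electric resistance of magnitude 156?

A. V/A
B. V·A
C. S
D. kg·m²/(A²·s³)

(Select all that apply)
A, D

electric resistance has SI base units: kg * m^2 / (A^2 * s^3)

Checking each option against kg * m^2 / (A^2 * s^3):
  A. V/A: ✓ matches
  B. V·A: ✗ does not match
  C. S: ✗ does not match
  D. kg·m²/(A²·s³): ✓ matches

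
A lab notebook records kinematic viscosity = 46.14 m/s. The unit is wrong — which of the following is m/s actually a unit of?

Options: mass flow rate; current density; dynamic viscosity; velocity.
velocity

kinematic viscosity should have units dimensionally equivalent to m^2 / s (e.g. m²/s).
The given unit 'm/s' reduces to m / s. Of the listed options, that is the dimensionality of velocity.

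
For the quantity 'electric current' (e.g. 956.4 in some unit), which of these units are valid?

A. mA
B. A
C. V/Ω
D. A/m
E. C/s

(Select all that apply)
A, B, C, E

electric current has SI base units: A

Checking each option against A:
  A. mA: ✓ matches
  B. A: ✓ matches
  C. V/Ω: ✓ matches
  D. A/m: ✗ does not match
  E. C/s: ✓ matches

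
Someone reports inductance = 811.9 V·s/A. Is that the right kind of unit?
Yes

inductance has SI base units: kg * m^2 / (A^2 * s^2)
V·s/A reduces to the same SI base units, so it is a valid unit for inductance.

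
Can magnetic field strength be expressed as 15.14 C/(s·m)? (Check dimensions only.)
Yes

magnetic field strength has SI base units: A / m
C/(s·m) reduces to the same SI base units, so it is a valid unit for magnetic field strength.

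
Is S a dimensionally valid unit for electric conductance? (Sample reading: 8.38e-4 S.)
Yes

electric conductance has SI base units: A^2 * s^3 / (kg * m^2)
S reduces to the same SI base units, so it is a valid unit for electric conductance.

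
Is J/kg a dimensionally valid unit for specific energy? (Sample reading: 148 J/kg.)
Yes

specific energy has SI base units: m^2 / s^2
J/kg reduces to the same SI base units, so it is a valid unit for specific energy.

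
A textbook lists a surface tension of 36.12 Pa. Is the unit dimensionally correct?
No

surface tension has SI base units: kg / s^2
Pa does NOT reduce to kg / s^2; a valid unit for surface tension would be e.g. N/m.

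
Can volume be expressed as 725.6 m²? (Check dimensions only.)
No

volume has SI base units: m^3
m² does NOT reduce to m^3; a valid unit for volume would be e.g. m³.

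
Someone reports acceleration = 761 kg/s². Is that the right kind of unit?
No

acceleration has SI base units: m / s^2
kg/s² does NOT reduce to m / s^2; a valid unit for acceleration would be e.g. m/s².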